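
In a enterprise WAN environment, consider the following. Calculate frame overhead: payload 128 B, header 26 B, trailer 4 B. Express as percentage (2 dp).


Given: payload = 128 B, header = 26 B, trailer = 4 B
Overhead bytes = header + trailer = 26 + 4 = 30
Total frame = payload + overhead = 128 + 30 = 158
Overhead % = 30 / 158 * 100 = 18.9873% -> 18.99% (2 dp)

18.99


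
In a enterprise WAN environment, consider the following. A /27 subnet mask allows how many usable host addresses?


Given: subnet mask /27
Host bits = 32 - 27 = 5
Total addresses = 2^5 = 32
Usable hosts = 32 - 2 (network + broadcast) = 30

30


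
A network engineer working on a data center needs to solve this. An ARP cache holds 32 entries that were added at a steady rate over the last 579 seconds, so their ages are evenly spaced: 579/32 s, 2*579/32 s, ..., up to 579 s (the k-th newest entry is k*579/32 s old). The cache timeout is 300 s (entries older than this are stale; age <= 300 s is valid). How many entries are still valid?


Ages are k * 579/32 s for k = 1..32 (spacing = 18.0938 s).
Entry k is valid iff k * 579/32 <= 300 iff k <= 32 * 300 / 579 = 16.5803
n_valid = floor(16.5803) = 16
(n_stale = 32 - 16 = 16)

16


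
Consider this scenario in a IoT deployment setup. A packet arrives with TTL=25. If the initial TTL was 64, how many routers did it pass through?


Given: initial TTL = 64, received TTL = 25
Hops = initial TTL - received TTL
Hops = 64 - 25 = 39

39


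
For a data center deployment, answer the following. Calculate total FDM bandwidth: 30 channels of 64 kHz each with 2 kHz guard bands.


Given: 30 channels, 64 kHz each, guard = 2 kHz
Channel bandwidth = 30 * 64 = 1920 kHz
Guard bands = 29 gaps * 2 kHz = 58 kHz
Total = 1920 + 58 = 1978 kHz

1978


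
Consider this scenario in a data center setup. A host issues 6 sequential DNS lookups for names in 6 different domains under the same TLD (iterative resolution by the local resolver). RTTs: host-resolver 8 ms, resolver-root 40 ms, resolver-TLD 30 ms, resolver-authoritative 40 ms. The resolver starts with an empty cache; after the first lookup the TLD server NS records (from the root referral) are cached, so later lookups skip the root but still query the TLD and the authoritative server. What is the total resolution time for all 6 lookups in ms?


Lookup 1 (cold cache): local + root + TLD + auth = 8 + 40 + 30 + 40 = 118 ms
Lookups 2..6 (TLD NS cached -> skip root; new domain -> still ask TLD and auth): local + TLD + auth = 8 + 30 + 40 = 78 ms each
Remaining 5 lookups: 5 * 78 = 390 ms
Total = 118 + 390 = 508 ms

508


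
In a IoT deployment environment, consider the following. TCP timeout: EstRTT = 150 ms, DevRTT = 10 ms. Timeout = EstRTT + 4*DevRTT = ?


Given: EstRTT = 150 ms, DevRTT = 10 ms
Timeout = EstRTT + 4 * DevRTT
4 * DevRTT = 4 * 10 = 40
Timeout = 150 + 40 = 190 ms

190


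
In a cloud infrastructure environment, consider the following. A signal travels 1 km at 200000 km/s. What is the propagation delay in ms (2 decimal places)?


Given: distance = 1 km, speed = 200000 km/s
Delay = distance / speed = 1 / 200000 seconds
Delay in ms = 1 * 1000 / 200000
Delay = 0.0050 ms
Rounded to 2 dp = 0.01 ms

0.01


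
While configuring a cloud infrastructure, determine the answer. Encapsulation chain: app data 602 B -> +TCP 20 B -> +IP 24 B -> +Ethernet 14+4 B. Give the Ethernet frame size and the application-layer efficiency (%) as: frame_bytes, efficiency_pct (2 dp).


TCP segment = 602 + 20 = 622 B
IP packet = 622 + 24 = 646 B
Ethernet frame = 646 + 14 + 4 = 664 B
Efficiency = app / frame = 602 / 664 = 0.906627 = 90.6627% -> 90.66% (2 dp)

664, 90.66


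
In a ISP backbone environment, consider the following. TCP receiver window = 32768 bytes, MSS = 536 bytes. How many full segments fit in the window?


Given: RWND = 32768 bytes, MSS = 536 bytes
Full segments = floor(RWND / MSS)
Full segments = floor(32768 / 536)
Full segments = floor(61.1343) = 61

61


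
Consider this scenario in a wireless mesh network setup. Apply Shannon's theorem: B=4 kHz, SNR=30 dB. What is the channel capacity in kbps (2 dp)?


Given: B = 4 kHz, SNR = 30 dB
SNR linear = 10^(30/10) = 1000
1 + SNR = 1001
log2(1001) = 9.9672262588
C = 4 * 1000 * 9.9672262588 = 39868.9050 bps
C = 39.868905 kbps -> 39.87 kbps (2 dp)

39.87


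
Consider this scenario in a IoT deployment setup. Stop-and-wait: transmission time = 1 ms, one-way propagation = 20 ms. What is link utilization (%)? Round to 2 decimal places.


Given: Ttrans = 1 ms, Tprop = 20 ms
RTT = 2 * Tprop = 2 * 20 = 40 ms
U = Ttrans / (Ttrans + RTT)
U = 1 / (1 + 40)
U = 1 / 41 = 0.02439
U% = 2.44%

2.44


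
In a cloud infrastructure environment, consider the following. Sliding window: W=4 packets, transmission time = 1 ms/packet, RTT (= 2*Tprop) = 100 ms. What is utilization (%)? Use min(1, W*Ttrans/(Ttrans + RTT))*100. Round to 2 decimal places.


Given: W = 4, Ttrans = 1 ms, RTT = 100 ms (= 2 * Tprop, Tprop = 50 ms)
Cycle time = Ttrans + RTT = 1 + 100 = 101 ms (first packet sent until its ACK returns)
W * Ttrans = 4 * 1 = 4 ms of sending per cycle
W * Ttrans / (Ttrans + RTT) = 4 / 101 = 0.039604
U = min(1, 0.039604) = 0.039604
U% = 3.96%

3.96


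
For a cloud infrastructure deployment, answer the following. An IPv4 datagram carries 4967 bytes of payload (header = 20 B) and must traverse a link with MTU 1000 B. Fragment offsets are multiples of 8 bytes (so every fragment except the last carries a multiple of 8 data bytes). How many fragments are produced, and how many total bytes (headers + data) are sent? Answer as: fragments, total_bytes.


Max data per non-final fragment = floor((MTU - header)/8)*8 = floor((1000 - 20)/8)*8 = floor(980/8)*8 = 976 B
Final fragment needs no 8-byte alignment: it can carry up to MTU - header = 980 B
Non-final fragments needed = ceil((payload - 980) / 976) = ceil(3987/976) = ceil(4.0850) = 5
Number of fragments = 5 + 1 = 6
Fragment sizes (data): 5 * 976 B + 87 B (last, 87 <= 980 OK)
Total bytes sent = payload + n_frags * header = 4967 + 6*20 = 4967 + 120 = 5087 B

6, 5087


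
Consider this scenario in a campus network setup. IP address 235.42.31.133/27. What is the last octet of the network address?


Given: IP = 235.42.31.133, prefix = /27
Subnet mask = 255.255.255.224
Last octet of IP: 133
Last octet of mask: 224
Network last octet = 133 AND 224 = 128

128


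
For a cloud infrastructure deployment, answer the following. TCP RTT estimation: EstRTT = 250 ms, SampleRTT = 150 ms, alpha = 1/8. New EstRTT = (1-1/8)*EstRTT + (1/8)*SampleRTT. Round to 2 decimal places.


Given: EstRTT = 250 ms, SampleRTT = 150 ms, alpha = 1/8
New EstRTT = (1 - alpha) * EstRTT + alpha * SampleRTT
(7/8) * 250 = 218.75
(1/8) * 150 = 18.75
New EstRTT = 218.75 + 18.75 = 237.5 ms -> 237.50 ms (2 dp)

237.50


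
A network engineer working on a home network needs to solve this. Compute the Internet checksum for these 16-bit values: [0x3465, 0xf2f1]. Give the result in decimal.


Given words: [0x3465, 0xf2f1]
Step 1: Sum all words
Raw sum = 13413 + 62193 = 75606
Step 2: Fold carry: (10070 + 1) = 10071
One's complement = ~10071 & 0xFFFF = 55464

55464


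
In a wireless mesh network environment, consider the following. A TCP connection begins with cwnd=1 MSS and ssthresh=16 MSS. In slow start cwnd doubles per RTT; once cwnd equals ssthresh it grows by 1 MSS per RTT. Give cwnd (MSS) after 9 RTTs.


RTT 0: cwnd = 1 MSS (initial)
RTT 1: cwnd = 2 MSS (slow start, doubled)
RTT 2: cwnd = 4 MSS (slow start, doubled)
RTT 3: cwnd = 8 MSS (slow start, doubled)
RTT 4: cwnd = 16 MSS (slow start, doubled)
RTT 5: cwnd = 17 MSS (congestion avoidance, +1)
RTT 6: cwnd = 18 MSS (congestion avoidance, +1)
RTT 7: cwnd = 19 MSS (congestion avoidance, +1)
RTT 8: cwnd = 20 MSS (congestion avoidance, +1)
RTT 9: cwnd = 21 MSS (congestion avoidance, +1)

21


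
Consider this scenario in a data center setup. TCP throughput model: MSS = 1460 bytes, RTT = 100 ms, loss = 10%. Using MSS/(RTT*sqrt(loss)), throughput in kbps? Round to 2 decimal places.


Given: MSS = 1460 bytes, RTT = 100 ms, loss = 10%
RTT in seconds = 100 / 1000 = 0.1
Loss rate = 10% = 0.1
sqrt(loss) = sqrt(0.1) = 0.316227766017
Throughput (bytes/s) = 1460 / (0.1 * 0.316227766017) = 46169.2538
Throughput (kbps) = 46169.2538 * 8 / 1000 = 369.354031 -> 369.35 kbps (2 dp)

369.35


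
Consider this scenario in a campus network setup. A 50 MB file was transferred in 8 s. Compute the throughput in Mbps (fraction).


Given: file = 50 MB, time = 8 s
File in Mb = 50 * 8 = 400 Mb
Throughput = 400 / 8 Mbps
Throughput = 50 Mbps

50


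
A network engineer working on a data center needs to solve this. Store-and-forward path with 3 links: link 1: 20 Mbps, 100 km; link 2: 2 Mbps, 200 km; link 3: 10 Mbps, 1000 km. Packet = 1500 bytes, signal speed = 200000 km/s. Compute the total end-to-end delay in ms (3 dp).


Packet = 1500 bytes = 12000 bits. Store-and-forward: sum (t_trans + t_prop) per link.
Link 1: t_trans = 12000/(20*10^6) s = 0.6000 ms; t_prop = 100/200000 s = 0.5000 ms; subtotal = 1.1000 ms
Link 2: t_trans = 12000/(2*10^6) s = 6.0000 ms; t_prop = 200/200000 s = 1.0000 ms; subtotal = 7.0000 ms
Link 3: t_trans = 12000/(10*10^6) s = 1.2000 ms; t_prop = 1000/200000 s = 5.0000 ms; subtotal = 6.2000 ms
End-to-end = 1.1000 + 7.0000 + 6.2000 = 14.3000 ms -> 14.300 ms (3 dp)

14.300


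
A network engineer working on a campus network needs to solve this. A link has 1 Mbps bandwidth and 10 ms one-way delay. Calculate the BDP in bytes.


Given: bandwidth = 1 Mbps, delay = 10 ms
BDP in bits = 1 * 10^6 * 10 / 1000
BDP in bits = 10000
BDP in bytes = 10000 / 8 = 1250

1250


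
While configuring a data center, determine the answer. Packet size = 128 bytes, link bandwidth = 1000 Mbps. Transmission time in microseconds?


Given: packet = 128 bytes, bandwidth = 1000 Mbps
Packet in bits = 128 * 8 = 1024 bits
Bandwidth = 1000 * 10^6 = 1000000000 bps
Time = 1024 / 1000000000 seconds
Time in us = 1024 * 10^6 / 1000000000 = 1.024

1.024


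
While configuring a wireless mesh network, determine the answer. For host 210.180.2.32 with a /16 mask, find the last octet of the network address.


Given: IP = 210.180.2.32, prefix = /16
Subnet mask = 255.255.0.0
Last octet of IP: 32
Last octet of mask: 0
Network last octet = 32 AND 0 = 0

0


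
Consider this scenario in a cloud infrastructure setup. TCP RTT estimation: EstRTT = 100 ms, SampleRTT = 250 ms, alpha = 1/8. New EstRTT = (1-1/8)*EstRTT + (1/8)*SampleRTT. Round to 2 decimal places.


Given: EstRTT = 100 ms, SampleRTT = 250 ms, alpha = 1/8
New EstRTT = (1 - alpha) * EstRTT + alpha * SampleRTT
(7/8) * 100 = 87.5
(1/8) * 250 = 31.25
New EstRTT = 87.5 + 31.25 = 118.75 ms -> 118.75 ms (2 dp)

118.75


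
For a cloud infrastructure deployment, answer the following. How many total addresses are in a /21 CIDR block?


Given: CIDR prefix /21
Host bits = 32 - 21 = 11
Total addresses = 2^11 = 2048

2048


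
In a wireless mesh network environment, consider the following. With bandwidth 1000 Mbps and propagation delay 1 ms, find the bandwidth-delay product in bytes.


Given: bandwidth = 1000 Mbps, delay = 1 ms
BDP in bits = 1000 * 10^6 * 1 / 1000
BDP in bits = 1000000
BDP in bytes = 1000000 / 8 = 125000

125000


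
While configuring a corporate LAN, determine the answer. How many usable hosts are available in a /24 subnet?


Given: subnet mask /24
Host bits = 32 - 24 = 8
Total addresses = 2^8 = 256
Usable hosts = 256 - 2 (network + broadcast) = 254

254


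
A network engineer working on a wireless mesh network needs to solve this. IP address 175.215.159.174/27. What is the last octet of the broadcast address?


Given: IP = 175.215.159.174, prefix = /27
Host bits = 32 - 27 = 5
Network last octet = 174 AND mask = 160
Host part size = 2^5 - 1 = 31
Broadcast last octet = 160 OR 31 = 191

191


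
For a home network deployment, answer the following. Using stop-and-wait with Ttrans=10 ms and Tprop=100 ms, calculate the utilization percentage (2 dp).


Given: Ttrans = 10 ms, Tprop = 100 ms
RTT = 2 * Tprop = 2 * 100 = 200 ms
U = Ttrans / (Ttrans + RTT)
U = 10 / (10 + 200)
U = 10 / 210 = 0.047619
U% = 4.76%

4.76


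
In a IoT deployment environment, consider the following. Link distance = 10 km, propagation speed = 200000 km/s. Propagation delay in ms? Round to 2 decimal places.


Given: distance = 10 km, speed = 200000 km/s
Delay = distance / speed = 10 / 200000 seconds
Delay in ms = 10 * 1000 / 200000
Delay = 0.0500 ms
Rounded to 2 dp = 0.05 ms

0.05


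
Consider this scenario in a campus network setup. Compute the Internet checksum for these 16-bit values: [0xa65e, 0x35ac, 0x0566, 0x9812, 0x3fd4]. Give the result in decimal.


Given words: [0xa65e, 0x35ac, 0x0566, 0x9812, 0x3fd4]
Step 1: Sum all words
Raw sum = 42590 + 13740 + 1382 + 38930 + 16340 = 112982
Step 2: Fold carry: (47446 + 1) = 47447
One's complement = ~47447 & 0xFFFF = 18088

18088


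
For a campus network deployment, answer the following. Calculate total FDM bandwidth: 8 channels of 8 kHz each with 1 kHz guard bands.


Given: 8 channels, 8 kHz each, guard = 1 kHz
Channel bandwidth = 8 * 8 = 64 kHz
Guard bands = 7 gaps * 1 kHz = 7 kHz
Total = 64 + 7 = 71 kHz

71


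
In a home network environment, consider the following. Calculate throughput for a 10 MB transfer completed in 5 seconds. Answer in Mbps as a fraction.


Given: file = 10 MB, time = 5 s
File in Mb = 10 * 8 = 80 Mb
Throughput = 80 / 5 Mbps
Throughput = 16 Mbps

16


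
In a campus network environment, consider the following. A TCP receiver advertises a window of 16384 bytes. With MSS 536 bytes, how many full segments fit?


Given: RWND = 16384 bytes, MSS = 536 bytes
Full segments = floor(RWND / MSS)
Full segments = floor(16384 / 536)
Full segments = floor(30.5672) = 30

30


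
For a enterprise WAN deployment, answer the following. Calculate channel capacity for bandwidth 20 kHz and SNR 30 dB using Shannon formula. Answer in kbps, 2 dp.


Given: B = 20 kHz, SNR = 30 dB
SNR linear = 10^(30/10) = 1000
1 + SNR = 1001
log2(1001) = 9.9672262588
C = 20 * 1000 * 9.9672262588 = 199344.5252 bps
C = 199.344525 kbps -> 199.34 kbps (2 dp)

199.34


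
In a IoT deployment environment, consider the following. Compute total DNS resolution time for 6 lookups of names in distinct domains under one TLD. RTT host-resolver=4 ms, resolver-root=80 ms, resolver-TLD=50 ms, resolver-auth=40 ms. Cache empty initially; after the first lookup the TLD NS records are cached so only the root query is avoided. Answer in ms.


Lookup 1 (cold cache): local + root + TLD + auth = 4 + 80 + 50 + 40 = 174 ms
Lookups 2..6 (TLD NS cached -> skip root; new domain -> still ask TLD and auth): local + TLD + auth = 4 + 50 + 40 = 94 ms each
Remaining 5 lookups: 5 * 94 = 470 ms
Total = 174 + 470 = 644 ms

644


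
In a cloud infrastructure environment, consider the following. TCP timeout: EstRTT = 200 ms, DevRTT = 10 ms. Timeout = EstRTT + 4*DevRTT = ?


Given: EstRTT = 200 ms, DevRTT = 10 ms
Timeout = EstRTT + 4 * DevRTT
4 * DevRTT = 4 * 10 = 40
Timeout = 200 + 40 = 240 ms

240


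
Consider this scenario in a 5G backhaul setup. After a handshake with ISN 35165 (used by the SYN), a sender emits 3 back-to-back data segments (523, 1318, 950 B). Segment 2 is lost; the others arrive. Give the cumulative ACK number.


SYN uses sequence number 35165; first data byte = ISN + 1 = 35166.
Segment 1: SEQ = 35166, len = 523 B, covers [35166, 35688]
Segment 2: SEQ = 35689, len = 1318 B, covers [35689, 37006] [LOST]
Segment 3: SEQ = 37007, len = 950 B, covers [37007, 37956]
In-order data received: bytes [35166, 35688] (segments 1..1).
Segment 2 missing -> gap begins at byte 35689; later segments buffered out of order.
Cumulative ACK = next expected in-order byte = 35166 + 523 = 35689

35689


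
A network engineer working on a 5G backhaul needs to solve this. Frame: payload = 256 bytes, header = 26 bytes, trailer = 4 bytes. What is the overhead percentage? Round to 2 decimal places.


Given: payload = 256 B, header = 26 B, trailer = 4 B
Overhead bytes = header + trailer = 26 + 4 = 30
Total frame = payload + overhead = 256 + 30 = 286
Overhead % = 30 / 286 * 100 = 10.4895% -> 10.49% (2 dp)

10.49


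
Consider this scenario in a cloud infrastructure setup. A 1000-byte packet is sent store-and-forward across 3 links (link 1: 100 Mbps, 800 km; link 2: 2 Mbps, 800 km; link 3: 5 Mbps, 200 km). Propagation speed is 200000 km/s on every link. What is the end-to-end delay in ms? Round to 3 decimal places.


Packet = 1000 bytes = 8000 bits. Store-and-forward: sum (t_trans + t_prop) per link.
Link 1: t_trans = 8000/(100*10^6) s = 0.0800 ms; t_prop = 800/200000 s = 4.0000 ms; subtotal = 4.0800 ms
Link 2: t_trans = 8000/(2*10^6) s = 4.0000 ms; t_prop = 800/200000 s = 4.0000 ms; subtotal = 8.0000 ms
Link 3: t_trans = 8000/(5*10^6) s = 1.6000 ms; t_prop = 200/200000 s = 1.0000 ms; subtotal = 2.6000 ms
End-to-end = 4.0800 + 8.0000 + 2.6000 = 14.6800 ms -> 14.680 ms (3 dp)

14.680


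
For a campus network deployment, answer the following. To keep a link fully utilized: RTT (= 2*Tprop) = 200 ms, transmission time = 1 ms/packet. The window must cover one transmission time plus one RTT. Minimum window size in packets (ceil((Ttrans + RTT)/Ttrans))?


Given: Ttrans = 1 ms, RTT = 200 ms (= 2 * Tprop, Tprop = 100 ms)
Time until first ACK returns = Ttrans + RTT = 1 + 200 = 201 ms
Need W * Ttrans >= Ttrans + RTT  ->  W >= (Ttrans + RTT) / Ttrans
(Ttrans + RTT) / Ttrans = 201 / 1 = 201
W_min = ceil(201) = 201

201


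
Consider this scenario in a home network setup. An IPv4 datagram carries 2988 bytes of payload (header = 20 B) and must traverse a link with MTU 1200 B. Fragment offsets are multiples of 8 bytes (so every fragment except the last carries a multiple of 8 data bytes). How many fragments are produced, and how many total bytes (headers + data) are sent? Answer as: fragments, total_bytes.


Max data per non-final fragment = floor((MTU - header)/8)*8 = floor((1200 - 20)/8)*8 = floor(1180/8)*8 = 1176 B
Final fragment needs no 8-byte alignment: it can carry up to MTU - header = 1180 B
Non-final fragments needed = ceil((payload - 1180) / 1176) = ceil(1808/1176) = ceil(1.5374) = 2
Number of fragments = 2 + 1 = 3
Fragment sizes (data): 2 * 1176 B + 636 B (last, 636 <= 1180 OK)
Total bytes sent = payload + n_frags * header = 2988 + 3*20 = 2988 + 60 = 3048 B

3, 3048


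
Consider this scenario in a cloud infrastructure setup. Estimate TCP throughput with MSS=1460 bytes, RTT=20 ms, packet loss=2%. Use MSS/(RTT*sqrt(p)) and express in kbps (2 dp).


Given: MSS = 1460 bytes, RTT = 20 ms, loss = 2%
RTT in seconds = 20 / 1000 = 0.02
Loss rate = 2% = 0.02
sqrt(loss) = sqrt(0.02) = 0.141421356237
Throughput (bytes/s) = 1460 / (0.02 * 0.141421356237) = 516187.9503
Throughput (kbps) = 516187.9503 * 8 / 1000 = 4129.503602 -> 4129.50 kbps (2 dp)

4129.50


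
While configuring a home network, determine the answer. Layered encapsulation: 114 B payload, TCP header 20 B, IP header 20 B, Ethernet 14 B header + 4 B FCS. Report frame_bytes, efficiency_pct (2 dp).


TCP segment = 114 + 20 = 134 B
IP packet = 134 + 20 = 154 B
Ethernet frame = 154 + 14 + 4 = 172 B
Efficiency = app / frame = 114 / 172 = 0.662791 = 66.2791% -> 66.28% (2 dp)

172, 66.28


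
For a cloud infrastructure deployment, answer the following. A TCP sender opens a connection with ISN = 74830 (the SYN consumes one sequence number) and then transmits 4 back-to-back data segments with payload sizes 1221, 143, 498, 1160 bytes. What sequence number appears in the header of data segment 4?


The SYN occupies sequence number ISN = 74830, so the first data byte is ISN + 1 = 74831.
SEQ of data segment i = (ISN + 1) + sum of payload sizes of segments 1..i-1.
Segment 1: SEQ = 74831, payload = 1221 bytes
Segment 2: SEQ = 76052, payload = 143 bytes
Segment 3: SEQ = 76195, payload = 498 bytes
Segment 4: SEQ = 76693, payload = 1160 bytes
SEQ of segment 4 = 74831 + 1221 + 143 + 498 = 76693

76693


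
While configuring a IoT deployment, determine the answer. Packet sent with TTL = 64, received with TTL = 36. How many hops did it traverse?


Given: initial TTL = 64, received TTL = 36
Hops = initial TTL - received TTL
Hops = 64 - 36 = 28

28


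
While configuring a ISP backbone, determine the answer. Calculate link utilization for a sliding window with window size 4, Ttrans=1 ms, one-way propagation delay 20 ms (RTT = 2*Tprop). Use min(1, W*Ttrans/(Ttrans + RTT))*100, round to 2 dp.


Given: W = 4, Ttrans = 1 ms, RTT = 40 ms (= 2 * Tprop, Tprop = 20 ms)
Cycle time = Ttrans + RTT = 1 + 40 = 41 ms (first packet sent until its ACK returns)
W * Ttrans = 4 * 1 = 4 ms of sending per cycle
W * Ttrans / (Ttrans + RTT) = 4 / 41 = 0.097561
U = min(1, 0.097561) = 0.097561
U% = 9.76%

9.76


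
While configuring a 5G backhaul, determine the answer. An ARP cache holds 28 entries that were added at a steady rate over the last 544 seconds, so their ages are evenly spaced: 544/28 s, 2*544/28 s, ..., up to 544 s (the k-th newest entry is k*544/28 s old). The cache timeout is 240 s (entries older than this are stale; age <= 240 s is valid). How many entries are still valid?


Ages are k * 544/28 s for k = 1..28 (spacing = 19.4286 s).
Entry k is valid iff k * 544/28 <= 240 iff k <= 28 * 240 / 544 = 12.3529
n_valid = floor(12.3529) = 12
(n_stale = 28 - 12 = 16)

12


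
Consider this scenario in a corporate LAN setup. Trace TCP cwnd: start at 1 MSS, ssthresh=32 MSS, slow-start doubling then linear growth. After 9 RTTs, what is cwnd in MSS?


RTT 0: cwnd = 1 MSS (initial)
RTT 1: cwnd = 2 MSS (slow start, doubled)
RTT 2: cwnd = 4 MSS (slow start, doubled)
RTT 3: cwnd = 8 MSS (slow start, doubled)
RTT 4: cwnd = 16 MSS (slow start, doubled)
RTT 5: cwnd = 32 MSS (slow start, doubled)
RTT 6: cwnd = 33 MSS (congestion avoidance, +1)
RTT 7: cwnd = 34 MSS (congestion avoidance, +1)
RTT 8: cwnd = 35 MSS (congestion avoidance, +1)
RTT 9: cwnd = 36 MSS (congestion avoidance, +1)

36


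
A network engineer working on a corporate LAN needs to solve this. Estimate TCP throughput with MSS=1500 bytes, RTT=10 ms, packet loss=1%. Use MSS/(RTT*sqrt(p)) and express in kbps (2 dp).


Given: MSS = 1500 bytes, RTT = 10 ms, loss = 1%
RTT in seconds = 10 / 1000 = 0.01
Loss rate = 1% = 0.01
sqrt(loss) = sqrt(0.01) = 0.1
Throughput (bytes/s) = 1500 / (0.01 * 0.1) = 1500000.0000
Throughput (kbps) = 1500000.0000 * 8 / 1000 = 12000.000000 -> 12000.00 kbps (2 dp)

12000.00


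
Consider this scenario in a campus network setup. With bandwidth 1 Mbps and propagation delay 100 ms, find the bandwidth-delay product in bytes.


Given: bandwidth = 1 Mbps, delay = 100 ms
BDP in bits = 1 * 10^6 * 100 / 1000
BDP in bits = 100000
BDP in bytes = 100000 / 8 = 12500

12500


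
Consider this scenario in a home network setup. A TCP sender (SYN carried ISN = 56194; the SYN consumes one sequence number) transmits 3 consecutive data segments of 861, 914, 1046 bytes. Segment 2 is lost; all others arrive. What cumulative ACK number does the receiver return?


SYN uses sequence number 56194; first data byte = ISN + 1 = 56195.
Segment 1: SEQ = 56195, len = 861 B, covers [56195, 57055]
Segment 2: SEQ = 57056, len = 914 B, covers [57056, 57969] [LOST]
Segment 3: SEQ = 57970, len = 1046 B, covers [57970, 59015]
In-order data received: bytes [56195, 57055] (segments 1..1).
Segment 2 missing -> gap begins at byte 57056; later segments buffered out of order.
Cumulative ACK = next expected in-order byte = 56195 + 861 = 57056

57056


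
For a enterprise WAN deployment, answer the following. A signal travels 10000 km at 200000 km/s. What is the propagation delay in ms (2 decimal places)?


Given: distance = 10000 km, speed = 200000 km/s
Delay = distance / speed = 10000 / 200000 seconds
Delay in ms = 10000 * 1000 / 200000
Delay = 50.0000 ms
Rounded to 2 dp = 50.00 ms

50.00


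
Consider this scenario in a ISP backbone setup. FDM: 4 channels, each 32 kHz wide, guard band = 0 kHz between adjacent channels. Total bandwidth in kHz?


Given: 4 channels, 32 kHz each, guard = 0 kHz
Channel bandwidth = 4 * 32 = 128 kHz
Guard bands = 3 gaps * 0 kHz = 0 kHz
Total = 128 + 0 = 128 kHz

128


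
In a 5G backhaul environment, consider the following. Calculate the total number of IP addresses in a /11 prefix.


Given: CIDR prefix /11
Host bits = 32 - 11 = 21
Total addresses = 2^21 = 2097152

2097152


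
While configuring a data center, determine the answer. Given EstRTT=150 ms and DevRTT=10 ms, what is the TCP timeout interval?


Given: EstRTT = 150 ms, DevRTT = 10 ms
Timeout = EstRTT + 4 * DevRTT
4 * DevRTT = 4 * 10 = 40
Timeout = 150 + 40 = 190 ms

190


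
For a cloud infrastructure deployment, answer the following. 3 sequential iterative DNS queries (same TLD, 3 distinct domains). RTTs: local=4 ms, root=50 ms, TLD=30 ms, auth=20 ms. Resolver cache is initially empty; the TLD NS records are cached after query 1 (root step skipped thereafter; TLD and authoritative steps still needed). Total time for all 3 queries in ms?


Lookup 1 (cold cache): local + root + TLD + auth = 4 + 50 + 30 + 20 = 104 ms
Lookups 2..3 (TLD NS cached -> skip root; new domain -> still ask TLD and auth): local + TLD + auth = 4 + 30 + 20 = 54 ms each
Remaining 2 lookups: 2 * 54 = 108 ms
Total = 104 + 108 = 212 ms

212


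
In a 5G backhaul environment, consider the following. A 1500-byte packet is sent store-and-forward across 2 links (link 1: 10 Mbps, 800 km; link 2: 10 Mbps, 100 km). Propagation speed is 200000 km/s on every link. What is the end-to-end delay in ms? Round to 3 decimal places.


Packet = 1500 bytes = 12000 bits. Store-and-forward: sum (t_trans + t_prop) per link.
Link 1: t_trans = 12000/(10*10^6) s = 1.2000 ms; t_prop = 800/200000 s = 4.0000 ms; subtotal = 5.2000 ms
Link 2: t_trans = 12000/(10*10^6) s = 1.2000 ms; t_prop = 100/200000 s = 0.5000 ms; subtotal = 1.7000 ms
End-to-end = 5.2000 + 1.7000 = 6.9000 ms -> 6.900 ms (3 dp)

6.900


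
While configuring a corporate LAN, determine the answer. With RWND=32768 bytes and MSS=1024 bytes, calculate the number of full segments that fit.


Given: RWND = 32768 bytes, MSS = 1024 bytes
Full segments = floor(RWND / MSS)
Full segments = floor(32768 / 1024)
Full segments = floor(32.0) = 32

32


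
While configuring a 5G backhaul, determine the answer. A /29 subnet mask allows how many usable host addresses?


Given: subnet mask /29
Host bits = 32 - 29 = 3
Total addresses = 2^3 = 8
Usable hosts = 8 - 2 (network + broadcast) = 6

6


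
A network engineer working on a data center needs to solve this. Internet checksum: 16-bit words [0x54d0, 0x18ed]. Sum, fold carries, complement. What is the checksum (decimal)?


Given words: [0x54d0, 0x18ed]
Step 1: Sum all words
Raw sum = 21712 + 6381 = 28093
One's complement = ~28093 & 0xFFFF = 37442

37442


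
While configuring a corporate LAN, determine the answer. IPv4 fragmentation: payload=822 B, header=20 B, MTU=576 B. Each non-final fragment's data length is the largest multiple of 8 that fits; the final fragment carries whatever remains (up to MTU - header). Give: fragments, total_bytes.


Max data per non-final fragment = floor((MTU - header)/8)*8 = floor((576 - 20)/8)*8 = floor(556/8)*8 = 552 B
Final fragment needs no 8-byte alignment: it can carry up to MTU - header = 556 B
Non-final fragments needed = ceil((payload - 556) / 552) = ceil(266/552) = ceil(0.4819) = 1
Number of fragments = 1 + 1 = 2
Fragment sizes (data): 1 * 552 B + 270 B (last, 270 <= 556 OK)
Total bytes sent = payload + n_frags * header = 822 + 2*20 = 822 + 40 = 862 B

2, 862


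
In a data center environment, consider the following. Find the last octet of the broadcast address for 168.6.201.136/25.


Given: IP = 168.6.201.136, prefix = /25
Host bits = 32 - 25 = 7
Network last octet = 136 AND mask = 128
Host part size = 2^7 - 1 = 127
Broadcast last octet = 128 OR 127 = 255

255


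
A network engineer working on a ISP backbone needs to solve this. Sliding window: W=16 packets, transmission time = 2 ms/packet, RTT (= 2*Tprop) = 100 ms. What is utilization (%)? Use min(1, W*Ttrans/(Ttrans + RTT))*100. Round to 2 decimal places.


Given: W = 16, Ttrans = 2 ms, RTT = 100 ms (= 2 * Tprop, Tprop = 50 ms)
Cycle time = Ttrans + RTT = 2 + 100 = 102 ms (first packet sent until its ACK returns)
W * Ttrans = 16 * 2 = 32 ms of sending per cycle
W * Ttrans / (Ttrans + RTT) = 32 / 102 = 0.313725
U = min(1, 0.313725) = 0.313725
U% = 31.37%

31.37


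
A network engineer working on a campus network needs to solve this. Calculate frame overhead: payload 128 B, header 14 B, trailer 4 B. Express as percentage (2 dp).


Given: payload = 128 B, header = 14 B, trailer = 4 B
Overhead bytes = header + trailer = 14 + 4 = 18
Total frame = payload + overhead = 128 + 18 = 146
Overhead % = 18 / 146 * 100 = 12.3288% -> 12.33% (2 dp)

12.33


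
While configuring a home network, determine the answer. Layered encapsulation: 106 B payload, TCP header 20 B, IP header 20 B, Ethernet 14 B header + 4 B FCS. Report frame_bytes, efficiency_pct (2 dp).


TCP segment = 106 + 20 = 126 B
IP packet = 126 + 20 = 146 B
Ethernet frame = 146 + 14 + 4 = 164 B
Efficiency = app / frame = 106 / 164 = 0.646341 = 64.6341% -> 64.63% (2 dp)

164, 64.63


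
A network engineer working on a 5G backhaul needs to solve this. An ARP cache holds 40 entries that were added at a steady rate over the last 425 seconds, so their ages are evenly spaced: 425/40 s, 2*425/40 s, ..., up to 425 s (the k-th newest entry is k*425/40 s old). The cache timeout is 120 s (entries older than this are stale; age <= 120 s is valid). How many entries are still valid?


Ages are k * 425/40 s for k = 1..40 (spacing = 10.6250 s).
Entry k is valid iff k * 425/40 <= 120 iff k <= 40 * 120 / 425 = 11.2941
n_valid = floor(11.2941) = 11
(n_stale = 40 - 11 = 29)

11


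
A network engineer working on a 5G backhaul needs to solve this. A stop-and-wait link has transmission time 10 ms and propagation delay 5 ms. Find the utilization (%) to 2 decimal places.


Given: Ttrans = 10 ms, Tprop = 5 ms
RTT = 2 * Tprop = 2 * 5 = 10 ms
U = Ttrans / (Ttrans + RTT)
U = 10 / (10 + 10)
U = 10 / 20 = 0.5
U% = 50.00%

50.00


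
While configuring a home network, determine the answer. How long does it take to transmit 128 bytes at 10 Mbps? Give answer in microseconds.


Given: packet = 128 bytes, bandwidth = 10 Mbps
Packet in bits = 128 * 8 = 1024 bits
Bandwidth = 10 * 10^6 = 10000000 bps
Time = 1024 / 10000000 seconds
Time in us = 1024 * 10^6 / 10000000 = 102.4

102.4


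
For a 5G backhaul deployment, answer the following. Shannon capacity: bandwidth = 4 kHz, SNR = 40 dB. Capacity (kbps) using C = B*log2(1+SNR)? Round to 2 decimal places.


Given: B = 4 kHz, SNR = 40 dB
SNR linear = 10^(40/10) = 10000
1 + SNR = 10001
log2(10001) = 13.2878566418
C = 4 * 1000 * 13.2878566418 = 53151.4266 bps
C = 53.151427 kbps -> 53.15 kbps (2 dp)

53.15


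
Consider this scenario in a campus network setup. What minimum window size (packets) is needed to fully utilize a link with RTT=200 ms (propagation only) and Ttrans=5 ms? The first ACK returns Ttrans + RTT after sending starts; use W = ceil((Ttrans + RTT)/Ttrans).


Given: Ttrans = 5 ms, RTT = 200 ms (= 2 * Tprop, Tprop = 100 ms)
Time until first ACK returns = Ttrans + RTT = 5 + 200 = 205 ms
Need W * Ttrans >= Ttrans + RTT  ->  W >= (Ttrans + RTT) / Ttrans
(Ttrans + RTT) / Ttrans = 205 / 5 = 41
W_min = ceil(41) = 41

41


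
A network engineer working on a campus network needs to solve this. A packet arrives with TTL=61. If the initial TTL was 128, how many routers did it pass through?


Given: initial TTL = 128, received TTL = 61
Hops = initial TTL - received TTL
Hops = 128 - 61 = 67

67


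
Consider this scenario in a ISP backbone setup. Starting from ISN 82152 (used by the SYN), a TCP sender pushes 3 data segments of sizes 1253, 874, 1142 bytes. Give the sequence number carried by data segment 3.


The SYN occupies sequence number ISN = 82152, so the first data byte is ISN + 1 = 82153.
SEQ of data segment i = (ISN + 1) + sum of payload sizes of segments 1..i-1.
Segment 1: SEQ = 82153, payload = 1253 bytes
Segment 2: SEQ = 83406, payload = 874 bytes
Segment 3: SEQ = 84280, payload = 1142 bytes
SEQ of segment 3 = 82153 + 1253 + 874 = 84280

84280


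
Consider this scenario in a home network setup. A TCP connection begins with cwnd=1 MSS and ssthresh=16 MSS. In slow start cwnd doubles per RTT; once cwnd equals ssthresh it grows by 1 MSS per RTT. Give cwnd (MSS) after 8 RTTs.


RTT 0: cwnd = 1 MSS (initial)
RTT 1: cwnd = 2 MSS (slow start, doubled)
RTT 2: cwnd = 4 MSS (slow start, doubled)
RTT 3: cwnd = 8 MSS (slow start, doubled)
RTT 4: cwnd = 16 MSS (slow start, doubled)
RTT 5: cwnd = 17 MSS (congestion avoidance, +1)
RTT 6: cwnd = 18 MSS (congestion avoidance, +1)
RTT 7: cwnd = 19 MSS (congestion avoidance, +1)
RTT 8: cwnd = 20 MSS (congestion avoidance, +1)

20


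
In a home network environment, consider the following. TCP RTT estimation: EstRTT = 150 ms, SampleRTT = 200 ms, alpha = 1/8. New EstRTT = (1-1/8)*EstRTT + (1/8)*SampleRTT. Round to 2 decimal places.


Given: EstRTT = 150 ms, SampleRTT = 200 ms, alpha = 1/8
New EstRTT = (1 - alpha) * EstRTT + alpha * SampleRTT
(7/8) * 150 = 131.25
(1/8) * 200 = 25
New EstRTT = 131.25 + 25 = 156.25 ms -> 156.25 ms (2 dp)

156.25


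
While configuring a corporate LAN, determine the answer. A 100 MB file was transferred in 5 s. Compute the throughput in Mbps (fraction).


Given: file = 100 MB, time = 5 s
File in Mb = 100 * 8 = 800 Mb
Throughput = 800 / 5 Mbps
Throughput = 160 Mbps

160


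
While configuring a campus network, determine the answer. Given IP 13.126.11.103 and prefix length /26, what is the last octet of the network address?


Given: IP = 13.126.11.103, prefix = /26
Subnet mask = 255.255.255.192
Last octet of IP: 103
Last octet of mask: 192
Network last octet = 103 AND 192 = 64

64


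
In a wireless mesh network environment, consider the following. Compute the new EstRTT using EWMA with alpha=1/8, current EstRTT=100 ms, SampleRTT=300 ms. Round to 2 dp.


Given: EstRTT = 100 ms, SampleRTT = 300 ms, alpha = 1/8
New EstRTT = (1 - alpha) * EstRTT + alpha * SampleRTT
(7/8) * 100 = 87.5
(1/8) * 300 = 37.5
New EstRTT = 87.5 + 37.5 = 125 ms -> 125.00 ms (2 dp)

125.00


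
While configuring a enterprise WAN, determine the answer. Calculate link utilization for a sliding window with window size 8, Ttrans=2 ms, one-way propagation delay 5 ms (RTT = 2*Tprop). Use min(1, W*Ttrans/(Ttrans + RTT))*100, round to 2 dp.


Given: W = 8, Ttrans = 2 ms, RTT = 10 ms (= 2 * Tprop, Tprop = 5 ms)
Cycle time = Ttrans + RTT = 2 + 10 = 12 ms (first packet sent until its ACK returns)
W * Ttrans = 8 * 2 = 16 ms of sending per cycle
W * Ttrans / (Ttrans + RTT) = 16 / 12 = 1.333333
U = min(1, 1.333333) = 1.000000
U% = 100.00%

100.00


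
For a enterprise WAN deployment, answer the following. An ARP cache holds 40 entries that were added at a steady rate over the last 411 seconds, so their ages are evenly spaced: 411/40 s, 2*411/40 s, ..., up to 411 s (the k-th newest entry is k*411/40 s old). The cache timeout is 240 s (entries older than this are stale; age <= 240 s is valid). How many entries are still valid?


Ages are k * 411/40 s for k = 1..40 (spacing = 10.2750 s).
Entry k is valid iff k * 411/40 <= 240 iff k <= 40 * 240 / 411 = 23.3577
n_valid = floor(23.3577) = 23
(n_stale = 40 - 23 = 17)

23


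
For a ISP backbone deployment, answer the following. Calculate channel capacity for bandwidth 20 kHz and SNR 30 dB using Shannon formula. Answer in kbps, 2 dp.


Given: B = 20 kHz, SNR = 30 dB
SNR linear = 10^(30/10) = 1000
1 + SNR = 1001
log2(1001) = 9.9672262588
C = 20 * 1000 * 9.9672262588 = 199344.5252 bps
C = 199.344525 kbps -> 199.34 kbps (2 dp)

199.34


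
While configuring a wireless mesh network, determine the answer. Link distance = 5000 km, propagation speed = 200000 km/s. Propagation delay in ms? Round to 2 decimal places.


Given: distance = 5000 km, speed = 200000 km/s
Delay = distance / speed = 5000 / 200000 seconds
Delay in ms = 5000 * 1000 / 200000
Delay = 25.0000 ms
Rounded to 2 dp = 25.00 ms

25.00


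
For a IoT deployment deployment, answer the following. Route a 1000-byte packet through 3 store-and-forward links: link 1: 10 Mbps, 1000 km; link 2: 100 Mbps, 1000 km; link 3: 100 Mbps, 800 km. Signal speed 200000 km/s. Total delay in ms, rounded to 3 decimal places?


Packet = 1000 bytes = 8000 bits. Store-and-forward: sum (t_trans + t_prop) per link.
Link 1: t_trans = 8000/(10*10^6) s = 0.8000 ms; t_prop = 1000/200000 s = 5.0000 ms; subtotal = 5.8000 ms
Link 2: t_trans = 8000/(100*10^6) s = 0.0800 ms; t_prop = 1000/200000 s = 5.0000 ms; subtotal = 5.0800 ms
Link 3: t_trans = 8000/(100*10^6) s = 0.0800 ms; t_prop = 800/200000 s = 4.0000 ms; subtotal = 4.0800 ms
End-to-end = 5.8000 + 5.0800 + 4.0800 = 14.9600 ms -> 14.960 ms (3 dp)

14.960


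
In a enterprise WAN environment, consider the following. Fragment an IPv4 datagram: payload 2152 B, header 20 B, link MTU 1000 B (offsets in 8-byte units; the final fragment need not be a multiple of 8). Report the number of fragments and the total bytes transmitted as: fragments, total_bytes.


Max data per non-final fragment = floor((MTU - header)/8)*8 = floor((1000 - 20)/8)*8 = floor(980/8)*8 = 976 B
Final fragment needs no 8-byte alignment: it can carry up to MTU - header = 980 B
Non-final fragments needed = ceil((payload - 980) / 976) = ceil(1172/976) = ceil(1.2008) = 2
Number of fragments = 2 + 1 = 3
Fragment sizes (data): 2 * 976 B + 200 B (last, 200 <= 980 OK)
Total bytes sent = payload + n_frags * header = 2152 + 3*20 = 2152 + 60 = 2212 B

3, 2212


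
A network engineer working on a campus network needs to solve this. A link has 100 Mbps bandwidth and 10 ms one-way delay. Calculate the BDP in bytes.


Given: bandwidth = 100 Mbps, delay = 10 ms
BDP in bits = 100 * 10^6 * 10 / 1000
BDP in bits = 1000000
BDP in bytes = 1000000 / 8 = 125000

125000


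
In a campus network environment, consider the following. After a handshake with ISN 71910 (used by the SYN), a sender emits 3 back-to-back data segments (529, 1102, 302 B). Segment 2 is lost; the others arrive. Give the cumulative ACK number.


SYN uses sequence number 71910; first data byte = ISN + 1 = 71911.
Segment 1: SEQ = 71911, len = 529 B, covers [71911, 72439]
Segment 2: SEQ = 72440, len = 1102 B, covers [72440, 73541] [LOST]
Segment 3: SEQ = 73542, len = 302 B, covers [73542, 73843]
In-order data received: bytes [71911, 72439] (segments 1..1).
Segment 2 missing -> gap begins at byte 72440; later segments buffered out of order.
Cumulative ACK = next expected in-order byte = 71911 + 529 = 72440

72440


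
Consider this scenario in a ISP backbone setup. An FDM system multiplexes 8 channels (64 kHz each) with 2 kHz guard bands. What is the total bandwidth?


Given: 8 channels, 64 kHz each, guard = 2 kHz
Channel bandwidth = 8 * 64 = 512 kHz
Guard bands = 7 gaps * 2 kHz = 14 kHz
Total = 512 + 14 = 526 kHz

526


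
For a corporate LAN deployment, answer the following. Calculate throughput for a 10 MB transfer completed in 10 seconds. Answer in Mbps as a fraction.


Given: file = 10 MB, time = 10 s
File in Mb = 10 * 8 = 80 Mb
Throughput = 80 / 10 Mbps
Throughput = 8 Mbps

8


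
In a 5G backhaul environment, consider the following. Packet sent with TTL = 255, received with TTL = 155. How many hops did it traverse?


Given: initial TTL = 255, received TTL = 155
Hops = initial TTL - received TTL
Hops = 255 - 155 = 100

100


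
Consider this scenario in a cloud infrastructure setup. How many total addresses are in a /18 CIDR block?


Given: CIDR prefix /18
Host bits = 32 - 18 = 14
Total addresses = 2^14 = 16384

16384


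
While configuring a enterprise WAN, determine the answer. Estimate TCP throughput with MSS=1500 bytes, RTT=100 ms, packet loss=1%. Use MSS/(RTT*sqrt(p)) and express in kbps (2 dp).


Given: MSS = 1500 bytes, RTT = 100 ms, loss = 1%
RTT in seconds = 100 / 1000 = 0.1
Loss rate = 1% = 0.01
sqrt(loss) = sqrt(0.01) = 0.1
Throughput (bytes/s) = 1500 / (0.1 * 0.1) = 150000.0000
Throughput (kbps) = 150000.0000 * 8 / 1000 = 1200.000000 -> 1200.00 kbps (2 dp)

1200.00
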